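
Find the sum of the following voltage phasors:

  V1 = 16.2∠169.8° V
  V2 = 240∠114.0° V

Step 1 — Convert each phasor to rectangular form:
  V1 = 16.2·(cos(169.8°) + j·sin(169.8°)) = -15.94 + j2.869 V
  V2 = 240·(cos(114.0°) + j·sin(114.0°)) = -97.62 + j219.3 V
Step 2 — Sum components: V_total = -113.6 + j222.1 V.
Step 3 — Convert to polar: |V_total| = 249.5 V, ∠V_total = 117.1°.

V_total = 249.5∠117.1° V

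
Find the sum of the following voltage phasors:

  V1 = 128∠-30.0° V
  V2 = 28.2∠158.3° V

Step 1 — Convert each phasor to rectangular form:
  V1 = 128·(cos(-30.0°) + j·sin(-30.0°)) = 110.9 - j64 V
  V2 = 28.2·(cos(158.3°) + j·sin(158.3°)) = -26.2 + j10.43 V
Step 2 — Sum components: V_total = 84.65 - j53.57 V.
Step 3 — Convert to polar: |V_total| = 100.2 V, ∠V_total = -32.3°.

V_total = 100.2∠-32.3° V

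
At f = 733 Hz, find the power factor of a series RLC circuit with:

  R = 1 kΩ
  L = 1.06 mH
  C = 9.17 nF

Step 1 — Angular frequency: ω = 2π·f = 2π·733 = 4606 rad/s.
Step 2 — Component impedances:
  R: Z = R = 1000 Ω
  L: Z = jωL = j·4606·0.00106 = 0 + j4.882 Ω
  C: Z = 1/(jωC) = -j/(ω·C) = 0 - j2.368e+04 Ω
Step 3 — Series combination: Z_total = R + L + C = 1000 - j2.367e+04 Ω = 2.369e+04∠-87.6° Ω.
Step 4 — Power factor: PF = cos(φ) = Re(Z)/|Z| = 1000/23694 = 0.0422.
Step 5 — Type: Im(Z) = -2.367e+04 ⇒ leading (phase φ = -87.6°).

PF = 0.0422 (leading, φ = -87.6°)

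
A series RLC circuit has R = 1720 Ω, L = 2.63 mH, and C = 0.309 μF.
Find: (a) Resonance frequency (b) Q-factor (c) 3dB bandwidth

Step 1 — Resonance: ω₀ = 1/√(LC) = 1/√(0.00263·3.09e-07) = 3.508e+04 rad/s.
Step 2 — f₀ = ω₀/(2π) = 5583 Hz.
Step 3 — Series Q: Q = ω₀L/R = 3.508e+04·0.00263/1720 = 0.05364.
Step 4 — Bandwidth: Δω = ω₀/Q = 6.54e+05 rad/s; BW = Δω/(2π) = 1.041e+05 Hz.

(a) f₀ = 5583 Hz  (b) Q = 0.05364  (c) BW = 1.041e+05 Hz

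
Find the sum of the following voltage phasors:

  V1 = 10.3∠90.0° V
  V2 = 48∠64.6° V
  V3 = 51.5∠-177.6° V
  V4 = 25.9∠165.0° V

Step 1 — Convert each phasor to rectangular form:
  V1 = 10.3·(cos(90.0°) + j·sin(90.0°)) = 0 + j10.3 V
  V2 = 48·(cos(64.6°) + j·sin(64.6°)) = 20.59 + j43.36 V
  V3 = 51.5·(cos(-177.6°) + j·sin(-177.6°)) = -51.45 - j2.157 V
  V4 = 25.9·(cos(165.0°) + j·sin(165.0°)) = -25.02 + j6.703 V
Step 2 — Sum components: V_total = -55.88 + j58.21 V.
Step 3 — Convert to polar: |V_total| = 80.69 V, ∠V_total = 133.8°.

V_total = 80.69∠133.8° V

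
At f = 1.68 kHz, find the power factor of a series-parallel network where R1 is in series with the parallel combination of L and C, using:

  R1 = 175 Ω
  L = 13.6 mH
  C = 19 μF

Step 1 — Angular frequency: ω = 2π·f = 2π·1680 = 1.056e+04 rad/s.
Step 2 — Component impedances:
  R1: Z = R = 175 Ω
  L: Z = jωL = j·1.056e+04·0.0136 = 0 + j143.6 Ω
  C: Z = 1/(jωC) = -j/(ω·C) = 0 - j4.986 Ω
Step 3 — Parallel branch: L || C = 1/(1/L + 1/C) = 0 - j5.165 Ω.
Step 4 — Series with R1: Z_total = R1 + (L || C) = 175 - j5.165 Ω = 175.1∠-1.7° Ω.
Step 5 — Power factor: PF = cos(φ) = Re(Z)/|Z| = 175/175.076 = 0.9996.
Step 6 — Type: Im(Z) = -5.165 ⇒ leading (phase φ = -1.7°).

PF = 0.9996 (leading, φ = -1.7°)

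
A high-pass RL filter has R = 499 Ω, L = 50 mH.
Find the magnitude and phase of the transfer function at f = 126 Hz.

Step 1 — Angular frequency: ω = 2π·126 = 791.7 rad/s.
Step 2 — Transfer function: H(jω) = jωL/(R + jωL).
Step 3 — Numerator jωL = j·39.58; denominator R + jωL = 499 + j39.58.
Step 4 — H = 0.006253 + j0.07883.
Step 5 — Magnitude: |H| = 0.07908 (-22.0 dB); phase: φ = 85.5°.

|H| = 0.07908 (-22.0 dB), φ = 85.5°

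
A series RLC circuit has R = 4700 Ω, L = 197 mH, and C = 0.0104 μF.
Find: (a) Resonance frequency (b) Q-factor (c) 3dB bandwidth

Step 1 — Resonance: ω₀ = 1/√(LC) = 1/√(0.197·1.04e-08) = 2.209e+04 rad/s.
Step 2 — f₀ = ω₀/(2π) = 3516 Hz.
Step 3 — Series Q: Q = ω₀L/R = 2.209e+04·0.197/4700 = 0.926.
Step 4 — Bandwidth: Δω = ω₀/Q = 2.386e+04 rad/s; BW = Δω/(2π) = 3797 Hz.

(a) f₀ = 3516 Hz  (b) Q = 0.926  (c) BW = 3797 Hz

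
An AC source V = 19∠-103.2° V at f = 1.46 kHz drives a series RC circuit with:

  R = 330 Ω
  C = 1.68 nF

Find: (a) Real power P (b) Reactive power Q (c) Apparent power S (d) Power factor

Step 1 — Angular frequency: ω = 2π·f = 2π·1460 = 9173 rad/s.
Step 2 — Component impedances:
  R: Z = R = 330 Ω
  C: Z = 1/(jωC) = -j/(ω·C) = 0 - j6.489e+04 Ω
Step 3 — Series combination: Z_total = R + C = 330 - j6.489e+04 Ω = 6.489e+04∠-89.7° Ω.
Step 4 — Source phasor: V = 19∠-103.2° V = -4.339 - j18.5 V.
Step 5 — Current: I = V / Z = 0.0002847 - j6.831e-05 A = 0.0002928∠-13.5° A.
Step 6 — Complex power: S = V·I* = 2.829e-05 - j0.005563 VA.
Step 7 — Real power: P = Re(S) = 2.829e-05 W.
Step 8 — Reactive power: Q = Im(S) = -0.005563 VAR.
Step 9 — Apparent power: |S| = 0.005563 VA.
Step 10 — Power factor: PF = P/|S| = 0.005086 (leading).

(a) P = 2.829e-05 W  (b) Q = -0.005563 VAR  (c) S = 0.005563 VA  (d) PF = 0.005086 (leading)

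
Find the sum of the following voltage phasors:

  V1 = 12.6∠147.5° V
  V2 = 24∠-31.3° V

Step 1 — Convert each phasor to rectangular form:
  V1 = 12.6·(cos(147.5°) + j·sin(147.5°)) = -10.63 + j6.77 V
  V2 = 24·(cos(-31.3°) + j·sin(-31.3°)) = 20.51 - j12.47 V
Step 2 — Sum components: V_total = 9.88 - j5.698 V.
Step 3 — Convert to polar: |V_total| = 11.41 V, ∠V_total = -30.0°.

V_total = 11.41∠-30.0° V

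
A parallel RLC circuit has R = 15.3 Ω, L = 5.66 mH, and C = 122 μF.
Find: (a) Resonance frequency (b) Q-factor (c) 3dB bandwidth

Step 1 — Resonance: ω₀ = 1/√(LC) = 1/√(0.00566·0.000122) = 1203 rad/s.
Step 2 — f₀ = ω₀/(2π) = 191.5 Hz.
Step 3 — Parallel Q: Q = R/(ω₀L) = 15.3/(1203·0.00566) = 2.246.
Step 4 — Bandwidth: Δω = ω₀/Q = 535.7 rad/s; BW = Δω/(2π) = 85.26 Hz.

(a) f₀ = 191.5 Hz  (b) Q = 2.246  (c) BW = 85.26 Hz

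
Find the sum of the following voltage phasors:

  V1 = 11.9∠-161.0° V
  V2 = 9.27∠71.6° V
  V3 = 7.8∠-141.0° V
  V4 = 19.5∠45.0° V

Step 1 — Convert each phasor to rectangular form:
  V1 = 11.9·(cos(-161.0°) + j·sin(-161.0°)) = -11.25 - j3.874 V
  V2 = 9.27·(cos(71.6°) + j·sin(71.6°)) = 2.926 + j8.796 V
  V3 = 7.8·(cos(-141.0°) + j·sin(-141.0°)) = -6.062 - j4.909 V
  V4 = 19.5·(cos(45.0°) + j·sin(45.0°)) = 13.79 + j13.79 V
Step 2 — Sum components: V_total = -0.5988 + j13.8 V.
Step 3 — Convert to polar: |V_total| = 13.81 V, ∠V_total = 92.5°.

V_total = 13.81∠92.5° V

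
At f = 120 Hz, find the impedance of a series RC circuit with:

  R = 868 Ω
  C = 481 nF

Step 1 — Angular frequency: ω = 2π·f = 2π·120 = 754 rad/s.
Step 2 — Component impedances:
  R: Z = R = 868 Ω
  C: Z = 1/(jωC) = -j/(ω·C) = 0 - j2757 Ω
Step 3 — Series combination: Z_total = R + C = 868 - j2757 Ω = 2891∠-72.5° Ω.

Z = 868 - j2757 Ω = 2891∠-72.5° Ω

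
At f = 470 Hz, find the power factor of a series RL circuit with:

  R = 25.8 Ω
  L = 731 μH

Step 1 — Angular frequency: ω = 2π·f = 2π·470 = 2953 rad/s.
Step 2 — Component impedances:
  R: Z = R = 25.8 Ω
  L: Z = jωL = j·2953·0.000731 = 0 + j2.159 Ω
Step 3 — Series combination: Z_total = R + L = 25.8 + j2.159 Ω = 25.89∠4.8° Ω.
Step 4 — Power factor: PF = cos(φ) = Re(Z)/|Z| = 25.8/25.89 = 0.9965.
Step 5 — Type: Im(Z) = 2.159 ⇒ lagging (phase φ = 4.8°).

PF = 0.9965 (lagging, φ = 4.8°)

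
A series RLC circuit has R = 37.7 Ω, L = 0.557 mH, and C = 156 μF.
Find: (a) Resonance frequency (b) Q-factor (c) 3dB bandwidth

Step 1 — Resonance: ω₀ = 1/√(LC) = 1/√(0.000557·0.000156) = 3392 rad/s.
Step 2 — f₀ = ω₀/(2π) = 539.9 Hz.
Step 3 — Series Q: Q = ω₀L/R = 3392·0.000557/37.7 = 0.05012.
Step 4 — Bandwidth: Δω = ω₀/Q = 6.768e+04 rad/s; BW = Δω/(2π) = 1.077e+04 Hz.

(a) f₀ = 539.9 Hz  (b) Q = 0.05012  (c) BW = 1.077e+04 Hz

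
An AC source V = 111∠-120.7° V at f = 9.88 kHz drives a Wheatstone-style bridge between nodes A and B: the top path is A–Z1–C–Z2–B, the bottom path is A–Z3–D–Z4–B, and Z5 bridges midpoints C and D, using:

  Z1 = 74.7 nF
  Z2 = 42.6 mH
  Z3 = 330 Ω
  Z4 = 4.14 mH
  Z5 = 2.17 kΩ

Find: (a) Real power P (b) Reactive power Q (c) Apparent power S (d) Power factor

Step 1 — Angular frequency: ω = 2π·f = 2π·9880 = 6.208e+04 rad/s.
Step 2 — Component impedances:
  Z1: Z = 1/(jωC) = -j/(ω·C) = 0 - j215.6 Ω
  Z2: Z = jωL = j·6.208e+04·0.0426 = 0 + j2645 Ω
  Z3: Z = R = 330 Ω
  Z4: Z = jωL = j·6.208e+04·0.00414 = 0 + j257 Ω
  Z5: Z = R = 2170 Ω
Step 3 — Bridge requires nodal analysis (the Z5 bridge couples midpoints C and D, so the two paths cannot be reduced to a simple series/parallel combination). Setting node B to ground and injecting 1 A at node A, the 3-node admittance system at A, C, D solves to V_A = Z_AB = 229 + j247.5 Ω = 337.2∠47.2° Ω.
Step 4 — Source phasor: V = 111∠-120.7° V = -56.67 - j95.44 V.
Step 5 — Current: I = V / Z = -0.3219 - j0.06884 A = 0.3292∠-167.9° A.
Step 6 — Complex power: S = V·I* = 24.81 + j26.82 VA.
Step 7 — Real power: P = Re(S) = 24.81 W.
Step 8 — Reactive power: Q = Im(S) = 26.82 VAR.
Step 9 — Apparent power: |S| = 36.54 VA.
Step 10 — Power factor: PF = P/|S| = 0.6791 (lagging).

(a) P = 24.81 W  (b) Q = 26.82 VAR  (c) S = 36.54 VA  (d) PF = 0.6791 (lagging)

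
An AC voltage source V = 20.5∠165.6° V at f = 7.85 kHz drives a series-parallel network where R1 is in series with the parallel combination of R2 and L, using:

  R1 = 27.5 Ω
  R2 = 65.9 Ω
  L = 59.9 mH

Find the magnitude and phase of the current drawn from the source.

Step 1 — Angular frequency: ω = 2π·f = 2π·7850 = 4.932e+04 rad/s.
Step 2 — Component impedances:
  R1: Z = R = 27.5 Ω
  R2: Z = R = 65.9 Ω
  L: Z = jωL = j·4.932e+04·0.0599 = 0 + j2954 Ω
Step 3 — Parallel branch: R2 || L = 1/(1/R2 + 1/L) = 65.87 + j1.469 Ω.
Step 4 — Series with R1: Z_total = R1 + (R2 || L) = 93.37 + j1.469 Ω = 93.38∠0.9° Ω.
Step 5 — Source phasor: V = 20.5∠165.6° V = -19.86 + j5.098 V.
Step 6 — Ohm's law: I = V / Z_total = (-19.86 + j5.098) / (93.37 + j1.469) = -0.2118 + j0.05794 A.
Step 7 — Convert to polar: |I| = 0.2195 A, ∠I = 164.7°.

I = 0.2195∠164.7° A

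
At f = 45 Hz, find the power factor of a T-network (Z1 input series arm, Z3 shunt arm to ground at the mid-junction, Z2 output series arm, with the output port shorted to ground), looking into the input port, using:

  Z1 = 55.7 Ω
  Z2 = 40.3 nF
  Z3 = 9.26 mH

Step 1 — Angular frequency: ω = 2π·f = 2π·45 = 282.7 rad/s.
Step 2 — Component impedances:
  Z1: Z = R = 55.7 Ω
  Z2: Z = 1/(jωC) = -j/(ω·C) = 0 - j8.776e+04 Ω
  Z3: Z = jωL = j·282.7·0.00926 = 0 + j2.618 Ω
Step 3 — With the output port shorted to ground, the output series arm Z2 runs from the junction to ground; the shunt arm Z3 also runs from the junction to ground. They appear in parallel: Z3 || Z2 = 0 + j2.618 Ω.
Step 4 — Series with input arm Z1: Z_in = Z1 + (Z3 || Z2) = 55.7 + j2.618 Ω = 55.76∠2.7° Ω.
Step 5 — Power factor: PF = cos(φ) = Re(Z)/|Z| = 55.7/55.76 = 0.9989.
Step 6 — Type: Im(Z) = 2.618 ⇒ lagging (phase φ = 2.7°).

PF = 0.9989 (lagging, φ = 2.7°)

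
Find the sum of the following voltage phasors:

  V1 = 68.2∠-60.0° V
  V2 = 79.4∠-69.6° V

Step 1 — Convert each phasor to rectangular form:
  V1 = 68.2·(cos(-60.0°) + j·sin(-60.0°)) = 34.1 - j59.06 V
  V2 = 79.4·(cos(-69.6°) + j·sin(-69.6°)) = 27.68 - j74.42 V
Step 2 — Sum components: V_total = 61.78 - j133.5 V.
Step 3 — Convert to polar: |V_total| = 147.1 V, ∠V_total = -65.2°.

V_total = 147.1∠-65.2° V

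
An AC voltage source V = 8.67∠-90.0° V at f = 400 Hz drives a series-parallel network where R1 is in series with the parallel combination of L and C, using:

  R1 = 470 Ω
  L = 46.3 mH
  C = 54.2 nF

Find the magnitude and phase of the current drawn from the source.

Step 1 — Angular frequency: ω = 2π·f = 2π·400 = 2513 rad/s.
Step 2 — Component impedances:
  R1: Z = R = 470 Ω
  L: Z = jωL = j·2513·0.0463 = 0 + j116.4 Ω
  C: Z = 1/(jωC) = -j/(ω·C) = 0 - j7341 Ω
Step 3 — Parallel branch: L || C = 1/(1/L + 1/C) = 0 + j118.2 Ω.
Step 4 — Series with R1: Z_total = R1 + (L || C) = 470 + j118.2 Ω = 484.6∠14.1° Ω.
Step 5 — Source phasor: V = 8.67∠-90.0° V = 0 - j8.67 V.
Step 6 — Ohm's law: I = V / Z_total = (0 - j8.67) / (470 + j118.2) = -0.004364 - j0.01735 A.
Step 7 — Convert to polar: |I| = 0.01789 A, ∠I = -104.1°.

I = 0.01789∠-104.1° A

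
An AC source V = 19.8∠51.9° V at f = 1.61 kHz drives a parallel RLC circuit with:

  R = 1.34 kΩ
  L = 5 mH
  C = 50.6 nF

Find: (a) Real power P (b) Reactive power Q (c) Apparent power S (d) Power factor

Step 1 — Angular frequency: ω = 2π·f = 2π·1610 = 1.012e+04 rad/s.
Step 2 — Component impedances:
  R: Z = R = 1340 Ω
  L: Z = jωL = j·1.012e+04·0.005 = 0 + j50.58 Ω
  C: Z = 1/(jωC) = -j/(ω·C) = 0 - j1954 Ω
Step 3 — Parallel combination: 1/Z_total = 1/R + 1/L + 1/C; Z_total = 2.009 + j51.85 Ω = 51.89∠87.8° Ω.
Step 4 — Source phasor: V = 19.8∠51.9° V = 12.22 + j15.58 V.
Step 5 — Current: I = V / Z = 0.3092 - j0.2237 A = 0.3816∠-35.9° A.
Step 6 — Complex power: S = V·I* = 0.2926 + j7.55 VA.
Step 7 — Real power: P = Re(S) = 0.2926 W.
Step 8 — Reactive power: Q = Im(S) = 7.55 VAR.
Step 9 — Apparent power: |S| = 7.556 VA.
Step 10 — Power factor: PF = P/|S| = 0.03872 (lagging).

(a) P = 0.2926 W  (b) Q = 7.55 VAR  (c) S = 7.556 VA  (d) PF = 0.03872 (lagging)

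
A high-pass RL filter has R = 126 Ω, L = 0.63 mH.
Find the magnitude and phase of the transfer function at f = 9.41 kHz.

Step 1 — Angular frequency: ω = 2π·9410 = 5.912e+04 rad/s.
Step 2 — Transfer function: H(jω) = jωL/(R + jωL).
Step 3 — Numerator jωL = j·37.25; denominator R + jωL = 126 + j37.25.
Step 4 — H = 0.08037 + j0.2719.
Step 5 — Magnitude: |H| = 0.2835 (-10.9 dB); phase: φ = 73.5°.

|H| = 0.2835 (-10.9 dB), φ = 73.5°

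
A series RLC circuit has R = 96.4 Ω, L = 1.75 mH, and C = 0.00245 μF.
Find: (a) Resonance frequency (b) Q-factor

Step 1 — Resonance condition Im(Z)=0 gives ω₀ = 1/√(LC).
Step 2 — ω₀ = 1/√(0.00175·2.45e-09) = 4.829e+05 rad/s.
Step 3 — f₀ = ω₀/(2π) = 7.686e+04 Hz.
Step 4 — Series Q: Q = ω₀L/R = 4.829e+05·0.00175/96.4 = 8.767.

(a) f₀ = 7.686e+04 Hz  (b) Q = 8.767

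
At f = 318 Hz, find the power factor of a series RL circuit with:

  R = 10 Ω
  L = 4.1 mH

Step 1 — Angular frequency: ω = 2π·f = 2π·318 = 1998 rad/s.
Step 2 — Component impedances:
  R: Z = R = 10 Ω
  L: Z = jωL = j·1998·0.0041 = 0 + j8.192 Ω
Step 3 — Series combination: Z_total = R + L = 10 + j8.192 Ω = 12.93∠39.3° Ω.
Step 4 — Power factor: PF = cos(φ) = Re(Z)/|Z| = 10/12.927 = 0.7736.
Step 5 — Type: Im(Z) = 8.192 ⇒ lagging (phase φ = 39.3°).

PF = 0.7736 (lagging, φ = 39.3°)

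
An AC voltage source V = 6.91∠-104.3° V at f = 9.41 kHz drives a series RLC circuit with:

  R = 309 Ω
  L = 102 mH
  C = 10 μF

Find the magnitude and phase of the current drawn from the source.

Step 1 — Angular frequency: ω = 2π·f = 2π·9410 = 5.912e+04 rad/s.
Step 2 — Component impedances:
  R: Z = R = 309 Ω
  L: Z = jωL = j·5.912e+04·0.102 = 0 + j6031 Ω
  C: Z = 1/(jωC) = -j/(ω·C) = 0 - j1.691 Ω
Step 3 — Series combination: Z_total = R + L + C = 309 + j6029 Ω = 6037∠87.1° Ω.
Step 4 — Source phasor: V = 6.91∠-104.3° V = -1.707 - j6.696 V.
Step 5 — Ohm's law: I = V / Z_total = (-1.707 - j6.696) / (309 + j6029) = -0.001122 + j0.0002256 A.
Step 6 — Convert to polar: |I| = 0.001145 A, ∠I = 168.6°.

I = 0.001145∠168.6° A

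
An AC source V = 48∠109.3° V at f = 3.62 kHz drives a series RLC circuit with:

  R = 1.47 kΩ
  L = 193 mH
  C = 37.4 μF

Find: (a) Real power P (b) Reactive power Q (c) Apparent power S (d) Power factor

Step 1 — Angular frequency: ω = 2π·f = 2π·3620 = 2.275e+04 rad/s.
Step 2 — Component impedances:
  R: Z = R = 1470 Ω
  L: Z = jωL = j·2.275e+04·0.193 = 0 + j4390 Ω
  C: Z = 1/(jωC) = -j/(ω·C) = 0 - j1.176 Ω
Step 3 — Series combination: Z_total = R + L + C = 1470 + j4389 Ω = 4628∠71.5° Ω.
Step 4 — Source phasor: V = 48∠109.3° V = -15.86 + j45.3 V.
Step 5 — Current: I = V / Z = 0.008193 + j0.006359 A = 0.01037∠37.8° A.
Step 6 — Complex power: S = V·I* = 0.1581 + j0.472 VA.
Step 7 — Real power: P = Re(S) = 0.1581 W.
Step 8 — Reactive power: Q = Im(S) = 0.472 VAR.
Step 9 — Apparent power: |S| = 0.4978 VA.
Step 10 — Power factor: PF = P/|S| = 0.3176 (lagging).

(a) P = 0.1581 W  (b) Q = 0.472 VAR  (c) S = 0.4978 VA  (d) PF = 0.3176 (lagging)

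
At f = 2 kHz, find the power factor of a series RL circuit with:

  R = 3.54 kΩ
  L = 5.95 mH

Step 1 — Angular frequency: ω = 2π·f = 2π·2000 = 1.257e+04 rad/s.
Step 2 — Component impedances:
  R: Z = R = 3540 Ω
  L: Z = jωL = j·1.257e+04·0.00595 = 0 + j74.77 Ω
Step 3 — Series combination: Z_total = R + L = 3540 + j74.77 Ω = 3541∠1.2° Ω.
Step 4 — Power factor: PF = cos(φ) = Re(Z)/|Z| = 3540/3540.8 = 0.9998.
Step 5 — Type: Im(Z) = 74.77 ⇒ lagging (phase φ = 1.2°).

PF = 0.9998 (lagging, φ = 1.2°)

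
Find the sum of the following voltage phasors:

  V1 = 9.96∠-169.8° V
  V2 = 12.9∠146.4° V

Step 1 — Convert each phasor to rectangular form:
  V1 = 9.96·(cos(-169.8°) + j·sin(-169.8°)) = -9.803 - j1.764 V
  V2 = 12.9·(cos(146.4°) + j·sin(146.4°)) = -10.74 + j7.139 V
Step 2 — Sum components: V_total = -20.55 + j5.375 V.
Step 3 — Convert to polar: |V_total| = 21.24 V, ∠V_total = 165.3°.

V_total = 21.24∠165.3° V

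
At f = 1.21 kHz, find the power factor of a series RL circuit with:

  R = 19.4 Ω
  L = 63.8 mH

Step 1 — Angular frequency: ω = 2π·f = 2π·1210 = 7603 rad/s.
Step 2 — Component impedances:
  R: Z = R = 19.4 Ω
  L: Z = jωL = j·7603·0.0638 = 0 + j485 Ω
Step 3 — Series combination: Z_total = R + L = 19.4 + j485 Ω = 485.4∠87.7° Ω.
Step 4 — Power factor: PF = cos(φ) = Re(Z)/|Z| = 19.4/485.44 = 0.03996.
Step 5 — Type: Im(Z) = 485 ⇒ lagging (phase φ = 87.7°).

PF = 0.03996 (lagging, φ = 87.7°)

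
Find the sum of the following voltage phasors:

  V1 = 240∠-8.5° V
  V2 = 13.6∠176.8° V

Step 1 — Convert each phasor to rectangular form:
  V1 = 240·(cos(-8.5°) + j·sin(-8.5°)) = 237.4 - j35.47 V
  V2 = 13.6·(cos(176.8°) + j·sin(176.8°)) = -13.58 + j0.7592 V
Step 2 — Sum components: V_total = 223.8 - j34.72 V.
Step 3 — Convert to polar: |V_total| = 226.5 V, ∠V_total = -8.8°.

V_total = 226.5∠-8.8° V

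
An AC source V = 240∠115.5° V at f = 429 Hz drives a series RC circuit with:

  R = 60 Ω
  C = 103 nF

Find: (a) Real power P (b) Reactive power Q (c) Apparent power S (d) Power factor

Step 1 — Angular frequency: ω = 2π·f = 2π·429 = 2695 rad/s.
Step 2 — Component impedances:
  R: Z = R = 60 Ω
  C: Z = 1/(jωC) = -j/(ω·C) = 0 - j3602 Ω
Step 3 — Series combination: Z_total = R + C = 60 - j3602 Ω = 3602∠-89.0° Ω.
Step 4 — Source phasor: V = 240∠115.5° V = -103.3 + j216.6 V.
Step 5 — Current: I = V / Z = -0.0606 - j0.02768 A = 0.06662∠-155.5° A.
Step 6 — Complex power: S = V·I* = 0.2663 - j15.99 VA.
Step 7 — Real power: P = Re(S) = 0.2663 W.
Step 8 — Reactive power: Q = Im(S) = -15.99 VAR.
Step 9 — Apparent power: |S| = 15.99 VA.
Step 10 — Power factor: PF = P/|S| = 0.01666 (leading).

(a) P = 0.2663 W  (b) Q = -15.99 VAR  (c) S = 15.99 VA  (d) PF = 0.01666 (leading)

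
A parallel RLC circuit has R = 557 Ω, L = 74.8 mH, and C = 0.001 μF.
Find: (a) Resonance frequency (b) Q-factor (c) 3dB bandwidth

Step 1 — Resonance: ω₀ = 1/√(LC) = 1/√(0.0748·1e-09) = 1.156e+05 rad/s.
Step 2 — f₀ = ω₀/(2π) = 1.84e+04 Hz.
Step 3 — Parallel Q: Q = R/(ω₀L) = 557/(1.156e+05·0.0748) = 0.0644.
Step 4 — Bandwidth: Δω = ω₀/Q = 1.795e+06 rad/s; BW = Δω/(2π) = 2.857e+05 Hz.

(a) f₀ = 1.84e+04 Hz  (b) Q = 0.0644  (c) BW = 2.857e+05 Hz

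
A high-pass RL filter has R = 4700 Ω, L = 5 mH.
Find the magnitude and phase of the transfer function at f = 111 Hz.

Step 1 — Angular frequency: ω = 2π·111 = 697.4 rad/s.
Step 2 — Transfer function: H(jω) = jωL/(R + jωL).
Step 3 — Numerator jωL = j·3.487; denominator R + jωL = 4700 + j3.487.
Step 4 — H = 5.505e-07 + j0.000742.
Step 5 — Magnitude: |H| = 0.000742 (-62.6 dB); phase: φ = 90.0°.

|H| = 0.000742 (-62.6 dB), φ = 90.0°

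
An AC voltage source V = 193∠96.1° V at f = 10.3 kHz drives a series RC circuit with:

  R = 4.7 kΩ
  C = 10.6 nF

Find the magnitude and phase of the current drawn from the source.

Step 1 — Angular frequency: ω = 2π·f = 2π·1.03e+04 = 6.472e+04 rad/s.
Step 2 — Component impedances:
  R: Z = R = 4700 Ω
  C: Z = 1/(jωC) = -j/(ω·C) = 0 - j1458 Ω
Step 3 — Series combination: Z_total = R + C = 4700 - j1458 Ω = 4921∠-17.2° Ω.
Step 4 — Source phasor: V = 193∠96.1° V = -20.51 + j191.9 V.
Step 5 — Ohm's law: I = V / Z_total = (-20.51 + j191.9) / (4700 - j1458) = -0.01553 + j0.03601 A.
Step 6 — Convert to polar: |I| = 0.03922 A, ∠I = 113.3°.

I = 0.03922∠113.3° A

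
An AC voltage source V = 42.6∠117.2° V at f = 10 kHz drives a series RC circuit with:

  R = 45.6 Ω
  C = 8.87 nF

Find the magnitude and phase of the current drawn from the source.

Step 1 — Angular frequency: ω = 2π·f = 2π·1e+04 = 6.283e+04 rad/s.
Step 2 — Component impedances:
  R: Z = R = 45.6 Ω
  C: Z = 1/(jωC) = -j/(ω·C) = 0 - j1794 Ω
Step 3 — Series combination: Z_total = R + C = 45.6 - j1794 Ω = 1795∠-88.5° Ω.
Step 4 — Source phasor: V = 42.6∠117.2° V = -19.47 + j37.89 V.
Step 5 — Ohm's law: I = V / Z_total = (-19.47 + j37.89) / (45.6 - j1794) = -0.02138 - j0.01031 A.
Step 6 — Convert to polar: |I| = 0.02373 A, ∠I = -154.3°.

I = 0.02373∠-154.3° A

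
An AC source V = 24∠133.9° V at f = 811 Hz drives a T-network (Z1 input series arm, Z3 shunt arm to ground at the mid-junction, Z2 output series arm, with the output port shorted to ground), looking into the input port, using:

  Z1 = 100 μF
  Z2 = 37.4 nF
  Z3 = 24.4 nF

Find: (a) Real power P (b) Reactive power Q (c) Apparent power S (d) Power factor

Step 1 — Angular frequency: ω = 2π·f = 2π·811 = 5096 rad/s.
Step 2 — Component impedances:
  Z1: Z = 1/(jωC) = -j/(ω·C) = 0 - j1.962 Ω
  Z2: Z = 1/(jωC) = -j/(ω·C) = 0 - j5247 Ω
  Z3: Z = 1/(jωC) = -j/(ω·C) = 0 - j8043 Ω
Step 3 — With the output port shorted to ground, the output series arm Z2 runs from the junction to ground; the shunt arm Z3 also runs from the junction to ground. They appear in parallel: Z3 || Z2 = 0 - j3175 Ω.
Step 4 — Series with input arm Z1: Z_in = Z1 + (Z3 || Z2) = 0 - j3177 Ω = 3177∠-90.0° Ω.
Step 5 — Source phasor: V = 24∠133.9° V = -16.64 + j17.29 V.
Step 6 — Current: I = V / Z = -0.005442 - j0.005237 A = 0.007553∠-136.1° A.
Step 7 — Complex power: S = V·I* = 0 - j0.1813 VA.
Step 8 — Real power: P = Re(S) = 0 W.
Step 9 — Reactive power: Q = Im(S) = -0.1813 VAR.
Step 10 — Apparent power: |S| = 0.1813 VA.
Step 11 — Power factor: PF = P/|S| = 0 (leading).

(a) P = 0 W  (b) Q = -0.1813 VAR  (c) S = 0.1813 VA  (d) PF = 0 (leading)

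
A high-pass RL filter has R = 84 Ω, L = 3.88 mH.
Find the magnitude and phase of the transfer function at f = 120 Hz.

Step 1 — Angular frequency: ω = 2π·120 = 754 rad/s.
Step 2 — Transfer function: H(jω) = jωL/(R + jωL).
Step 3 — Numerator jωL = j·2.925; denominator R + jωL = 84 + j2.925.
Step 4 — H = 0.001211 + j0.03478.
Step 5 — Magnitude: |H| = 0.03481 (-29.2 dB); phase: φ = 88.0°.

|H| = 0.03481 (-29.2 dB), φ = 88.0°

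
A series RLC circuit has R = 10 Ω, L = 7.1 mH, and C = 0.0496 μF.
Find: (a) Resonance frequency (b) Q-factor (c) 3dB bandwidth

Step 1 — Resonance: ω₀ = 1/√(LC) = 1/√(0.0071·4.96e-08) = 5.329e+04 rad/s.
Step 2 — f₀ = ω₀/(2π) = 8481 Hz.
Step 3 — Series Q: Q = ω₀L/R = 5.329e+04·0.0071/10 = 37.83.
Step 4 — Bandwidth: Δω = ω₀/Q = 1408 rad/s; BW = Δω/(2π) = 224.2 Hz.

(a) f₀ = 8481 Hz  (b) Q = 37.83  (c) BW = 224.2 Hz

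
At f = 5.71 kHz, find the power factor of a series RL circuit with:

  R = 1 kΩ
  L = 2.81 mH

Step 1 — Angular frequency: ω = 2π·f = 2π·5710 = 3.588e+04 rad/s.
Step 2 — Component impedances:
  R: Z = R = 1000 Ω
  L: Z = jωL = j·3.588e+04·0.00281 = 0 + j100.8 Ω
Step 3 — Series combination: Z_total = R + L = 1000 + j100.8 Ω = 1005∠5.8° Ω.
Step 4 — Power factor: PF = cos(φ) = Re(Z)/|Z| = 1000/1005 = 0.995.
Step 5 — Type: Im(Z) = 100.8 ⇒ lagging (phase φ = 5.8°).

PF = 0.995 (lagging, φ = 5.8°)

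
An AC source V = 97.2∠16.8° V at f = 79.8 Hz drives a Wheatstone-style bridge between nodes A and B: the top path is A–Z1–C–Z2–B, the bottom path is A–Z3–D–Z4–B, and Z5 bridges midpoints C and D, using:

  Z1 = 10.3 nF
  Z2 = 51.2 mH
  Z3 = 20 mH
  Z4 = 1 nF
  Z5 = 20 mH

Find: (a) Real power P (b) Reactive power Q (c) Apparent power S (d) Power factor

Step 1 — Angular frequency: ω = 2π·f = 2π·79.8 = 501.4 rad/s.
Step 2 — Component impedances:
  Z1: Z = 1/(jωC) = -j/(ω·C) = 0 - j1.936e+05 Ω
  Z2: Z = jωL = j·501.4·0.0512 = 0 + j25.67 Ω
  Z3: Z = jωL = j·501.4·0.02 = 0 + j10.03 Ω
  Z4: Z = 1/(jωC) = -j/(ω·C) = 0 - j1.994e+06 Ω
  Z5: Z = jωL = j·501.4·0.02 = 0 + j10.03 Ω
Step 3 — Bridge requires nodal analysis (the Z5 bridge couples midpoints C and D, so the two paths cannot be reduced to a simple series/parallel combination). Setting node B to ground and injecting 1 A at node A, the 3-node admittance system at A, C, D solves to V_A = Z_AB = 0 + j45.73 Ω = 45.73∠90.0° Ω.
Step 4 — Source phasor: V = 97.2∠16.8° V = 93.05 + j28.09 V.
Step 5 — Current: I = V / Z = 0.6143 - j2.035 A = 2.126∠-73.2° A.
Step 6 — Complex power: S = V·I* = 0 + j206.6 VA.
Step 7 — Real power: P = Re(S) = 0 W.
Step 8 — Reactive power: Q = Im(S) = 206.6 VAR.
Step 9 — Apparent power: |S| = 206.6 VA.
Step 10 — Power factor: PF = P/|S| = 0 (lagging).

(a) P = 0 W  (b) Q = 206.6 VAR  (c) S = 206.6 VA  (d) PF = 0 (lagging)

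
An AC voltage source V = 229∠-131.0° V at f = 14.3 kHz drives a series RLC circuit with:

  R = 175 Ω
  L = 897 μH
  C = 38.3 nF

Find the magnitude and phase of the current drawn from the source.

Step 1 — Angular frequency: ω = 2π·f = 2π·1.43e+04 = 8.985e+04 rad/s.
Step 2 — Component impedances:
  R: Z = R = 175 Ω
  L: Z = jωL = j·8.985e+04·0.000897 = 0 + j80.6 Ω
  C: Z = 1/(jωC) = -j/(ω·C) = 0 - j290.6 Ω
Step 3 — Series combination: Z_total = R + L + C = 175 - j210 Ω = 273.4∠-50.2° Ω.
Step 4 — Source phasor: V = 229∠-131.0° V = -150.2 - j172.8 V.
Step 5 — Ohm's law: I = V / Z_total = (-150.2 - j172.8) / (175 - j210) = 0.1339 - j0.827 A.
Step 6 — Convert to polar: |I| = 0.8377 A, ∠I = -80.8°.

I = 0.8377∠-80.8° A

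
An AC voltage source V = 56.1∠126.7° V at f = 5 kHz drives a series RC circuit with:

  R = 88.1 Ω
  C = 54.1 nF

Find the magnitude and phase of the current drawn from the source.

Step 1 — Angular frequency: ω = 2π·f = 2π·5000 = 3.142e+04 rad/s.
Step 2 — Component impedances:
  R: Z = R = 88.1 Ω
  C: Z = 1/(jωC) = -j/(ω·C) = 0 - j588.4 Ω
Step 3 — Series combination: Z_total = R + C = 88.1 - j588.4 Ω = 594.9∠-81.5° Ω.
Step 4 — Source phasor: V = 56.1∠126.7° V = -33.53 + j44.98 V.
Step 5 — Ohm's law: I = V / Z_total = (-33.53 + j44.98) / (88.1 - j588.4) = -0.08312 - j0.04454 A.
Step 6 — Convert to polar: |I| = 0.0943 A, ∠I = -151.8°.

I = 0.0943∠-151.8° A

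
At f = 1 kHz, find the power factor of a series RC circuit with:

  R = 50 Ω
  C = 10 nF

Step 1 — Angular frequency: ω = 2π·f = 2π·1000 = 6283 rad/s.
Step 2 — Component impedances:
  R: Z = R = 50 Ω
  C: Z = 1/(jωC) = -j/(ω·C) = 0 - j1.592e+04 Ω
Step 3 — Series combination: Z_total = R + C = 50 - j1.592e+04 Ω = 1.592e+04∠-89.8° Ω.
Step 4 — Power factor: PF = cos(φ) = Re(Z)/|Z| = 50/15915.6 = 0.003142.
Step 5 — Type: Im(Z) = -1.592e+04 ⇒ leading (phase φ = -89.8°).

PF = 0.003142 (leading, φ = -89.8°)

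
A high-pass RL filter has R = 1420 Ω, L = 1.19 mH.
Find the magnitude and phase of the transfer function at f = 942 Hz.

Step 1 — Angular frequency: ω = 2π·942 = 5919 rad/s.
Step 2 — Transfer function: H(jω) = jωL/(R + jωL).
Step 3 — Numerator jωL = j·7.043; denominator R + jωL = 1420 + j7.043.
Step 4 — H = 2.46e-05 + j0.00496.
Step 5 — Magnitude: |H| = 0.00496 (-46.1 dB); phase: φ = 89.7°.

|H| = 0.00496 (-46.1 dB), φ = 89.7°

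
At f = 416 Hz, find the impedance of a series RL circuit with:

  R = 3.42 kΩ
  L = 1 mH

Step 1 — Angular frequency: ω = 2π·f = 2π·416 = 2614 rad/s.
Step 2 — Component impedances:
  R: Z = R = 3420 Ω
  L: Z = jωL = j·2614·0.001 = 0 + j2.614 Ω
Step 3 — Series combination: Z_total = R + L = 3420 + j2.614 Ω = 3420∠0.0° Ω.

Z = 3420 + j2.614 Ω = 3420∠0.0° Ω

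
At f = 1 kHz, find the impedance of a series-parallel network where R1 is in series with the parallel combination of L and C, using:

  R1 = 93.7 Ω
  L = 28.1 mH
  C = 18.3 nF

Step 1 — Angular frequency: ω = 2π·f = 2π·1000 = 6283 rad/s.
Step 2 — Component impedances:
  R1: Z = R = 93.7 Ω
  L: Z = jωL = j·6283·0.0281 = 0 + j176.6 Ω
  C: Z = 1/(jωC) = -j/(ω·C) = 0 - j8697 Ω
Step 3 — Parallel branch: L || C = 1/(1/L + 1/C) = 0 + j180.2 Ω.
Step 4 — Series with R1: Z_total = R1 + (L || C) = 93.7 + j180.2 Ω = 203.1∠62.5° Ω.

Z = 93.7 + j180.2 Ω = 203.1∠62.5° Ω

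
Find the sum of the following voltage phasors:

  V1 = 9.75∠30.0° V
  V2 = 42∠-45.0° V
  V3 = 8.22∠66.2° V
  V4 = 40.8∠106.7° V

Step 1 — Convert each phasor to rectangular form:
  V1 = 9.75·(cos(30.0°) + j·sin(30.0°)) = 8.444 + j4.875 V
  V2 = 42·(cos(-45.0°) + j·sin(-45.0°)) = 29.7 - j29.7 V
  V3 = 8.22·(cos(66.2°) + j·sin(66.2°)) = 3.317 + j7.521 V
  V4 = 40.8·(cos(106.7°) + j·sin(106.7°)) = -11.72 + j39.08 V
Step 2 — Sum components: V_total = 29.74 + j21.78 V.
Step 3 — Convert to polar: |V_total| = 36.86 V, ∠V_total = 36.2°.

V_total = 36.86∠36.2° V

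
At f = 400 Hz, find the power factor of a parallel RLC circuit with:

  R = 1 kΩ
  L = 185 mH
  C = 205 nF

Step 1 — Angular frequency: ω = 2π·f = 2π·400 = 2513 rad/s.
Step 2 — Component impedances:
  R: Z = R = 1000 Ω
  L: Z = jωL = j·2513·0.185 = 0 + j465 Ω
  C: Z = 1/(jωC) = -j/(ω·C) = 0 - j1941 Ω
Step 3 — Parallel combination: 1/Z_total = 1/R + 1/L + 1/C; Z_total = 272.1 + j445 Ω = 521.6∠58.6° Ω.
Step 4 — Power factor: PF = cos(φ) = Re(Z)/|Z| = 272.11/521.65 = 0.5216.
Step 5 — Type: Im(Z) = 445 ⇒ lagging (phase φ = 58.6°).

PF = 0.5216 (lagging, φ = 58.6°)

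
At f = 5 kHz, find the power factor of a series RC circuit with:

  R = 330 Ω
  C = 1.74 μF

Step 1 — Angular frequency: ω = 2π·f = 2π·5000 = 3.142e+04 rad/s.
Step 2 — Component impedances:
  R: Z = R = 330 Ω
  C: Z = 1/(jωC) = -j/(ω·C) = 0 - j18.29 Ω
Step 3 — Series combination: Z_total = R + C = 330 - j18.29 Ω = 330.5∠-3.2° Ω.
Step 4 — Power factor: PF = cos(φ) = Re(Z)/|Z| = 330/330.5 = 0.9985.
Step 5 — Type: Im(Z) = -18.29 ⇒ leading (phase φ = -3.2°).

PF = 0.9985 (leading, φ = -3.2°)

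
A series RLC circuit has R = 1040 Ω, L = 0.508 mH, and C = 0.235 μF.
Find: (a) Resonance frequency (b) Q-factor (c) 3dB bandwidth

Step 1 — Resonance: ω₀ = 1/√(LC) = 1/√(0.000508·2.35e-07) = 9.152e+04 rad/s.
Step 2 — f₀ = ω₀/(2π) = 1.457e+04 Hz.
Step 3 — Series Q: Q = ω₀L/R = 9.152e+04·0.000508/1040 = 0.04471.
Step 4 — Bandwidth: Δω = ω₀/Q = 2.047e+06 rad/s; BW = Δω/(2π) = 3.258e+05 Hz.

(a) f₀ = 1.457e+04 Hz  (b) Q = 0.04471  (c) BW = 3.258e+05 Hz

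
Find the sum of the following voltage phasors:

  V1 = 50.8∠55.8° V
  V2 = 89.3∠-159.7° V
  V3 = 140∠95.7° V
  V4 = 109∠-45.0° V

Step 1 — Convert each phasor to rectangular form:
  V1 = 50.8·(cos(55.8°) + j·sin(55.8°)) = 28.55 + j42.02 V
  V2 = 89.3·(cos(-159.7°) + j·sin(-159.7°)) = -83.75 - j30.98 V
  V3 = 140·(cos(95.7°) + j·sin(95.7°)) = -13.9 + j139.3 V
  V4 = 109·(cos(-45.0°) + j·sin(-45.0°)) = 77.07 - j77.07 V
Step 2 — Sum components: V_total = 7.97 + j73.27 V.
Step 3 — Convert to polar: |V_total| = 73.7 V, ∠V_total = 83.8°.

V_total = 73.7∠83.8° V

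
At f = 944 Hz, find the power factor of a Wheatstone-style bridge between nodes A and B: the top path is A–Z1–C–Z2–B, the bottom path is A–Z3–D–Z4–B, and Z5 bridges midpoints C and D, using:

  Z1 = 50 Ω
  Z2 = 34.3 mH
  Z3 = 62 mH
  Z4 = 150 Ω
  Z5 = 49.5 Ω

Step 1 — Angular frequency: ω = 2π·f = 2π·944 = 5931 rad/s.
Step 2 — Component impedances:
  Z1: Z = R = 50 Ω
  Z2: Z = jωL = j·5931·0.0343 = 0 + j203.4 Ω
  Z3: Z = jωL = j·5931·0.062 = 0 + j367.7 Ω
  Z4: Z = R = 150 Ω
  Z5: Z = R = 49.5 Ω
Step 3 — Bridge requires nodal analysis (the Z5 bridge couples midpoints C and D, so the two paths cannot be reduced to a simple series/parallel combination). Setting node B to ground and injecting 1 A at node A, the 3-node admittance system at A, C, D solves to V_A = Z_AB = 139.2 + j110.1 Ω = 177.4∠38.4° Ω.
Step 4 — Power factor: PF = cos(φ) = Re(Z)/|Z| = 139.15/177.44 = 0.7842.
Step 5 — Type: Im(Z) = 110.1 ⇒ lagging (phase φ = 38.4°).

PF = 0.7842 (lagging, φ = 38.4°)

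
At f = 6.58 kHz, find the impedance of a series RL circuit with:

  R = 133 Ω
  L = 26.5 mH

Step 1 — Angular frequency: ω = 2π·f = 2π·6580 = 4.134e+04 rad/s.
Step 2 — Component impedances:
  R: Z = R = 133 Ω
  L: Z = jωL = j·4.134e+04·0.0265 = 0 + j1096 Ω
Step 3 — Series combination: Z_total = R + L = 133 + j1096 Ω = 1104∠83.1° Ω.

Z = 133 + j1096 Ω = 1104∠83.1° Ω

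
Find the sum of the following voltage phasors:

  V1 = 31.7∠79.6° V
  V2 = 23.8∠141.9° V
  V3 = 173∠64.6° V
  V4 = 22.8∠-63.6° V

Step 1 — Convert each phasor to rectangular form:
  V1 = 31.7·(cos(79.6°) + j·sin(79.6°)) = 5.722 + j31.18 V
  V2 = 23.8·(cos(141.9°) + j·sin(141.9°)) = -18.73 + j14.69 V
  V3 = 173·(cos(64.6°) + j·sin(64.6°)) = 74.21 + j156.3 V
  V4 = 22.8·(cos(-63.6°) + j·sin(-63.6°)) = 10.14 - j20.42 V
Step 2 — Sum components: V_total = 71.34 + j181.7 V.
Step 3 — Convert to polar: |V_total| = 195.2 V, ∠V_total = 68.6°.

V_total = 195.2∠68.6° V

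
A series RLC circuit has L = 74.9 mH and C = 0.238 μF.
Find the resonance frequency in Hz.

Step 1 — Resonance condition Im(Z)=0 gives ω₀ = 1/√(LC).
Step 2 — ω₀ = 1/√(0.0749·2.38e-07) = 7490 rad/s.
Step 3 — f₀ = ω₀/(2π) = 1192 Hz.

f₀ = 1192 Hz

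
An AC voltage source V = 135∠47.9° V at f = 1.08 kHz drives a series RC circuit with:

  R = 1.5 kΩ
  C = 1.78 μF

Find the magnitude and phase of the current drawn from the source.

Step 1 — Angular frequency: ω = 2π·f = 2π·1080 = 6786 rad/s.
Step 2 — Component impedances:
  R: Z = R = 1500 Ω
  C: Z = 1/(jωC) = -j/(ω·C) = 0 - j82.79 Ω
Step 3 — Series combination: Z_total = R + C = 1500 - j82.79 Ω = 1502∠-3.2° Ω.
Step 4 — Source phasor: V = 135∠47.9° V = 90.51 + j100.2 V.
Step 5 — Ohm's law: I = V / Z_total = (90.51 + j100.2) / (1500 - j82.79) = 0.05648 + j0.0699 A.
Step 6 — Convert to polar: |I| = 0.08986 A, ∠I = 51.1°.

I = 0.08986∠51.1° A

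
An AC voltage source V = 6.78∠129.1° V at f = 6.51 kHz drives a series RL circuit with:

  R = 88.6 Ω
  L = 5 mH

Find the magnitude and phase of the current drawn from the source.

Step 1 — Angular frequency: ω = 2π·f = 2π·6510 = 4.09e+04 rad/s.
Step 2 — Component impedances:
  R: Z = R = 88.6 Ω
  L: Z = jωL = j·4.09e+04·0.005 = 0 + j204.5 Ω
Step 3 — Series combination: Z_total = R + L = 88.6 + j204.5 Ω = 222.9∠66.6° Ω.
Step 4 — Source phasor: V = 6.78∠129.1° V = -4.276 + j5.262 V.
Step 5 — Ohm's law: I = V / Z_total = (-4.276 + j5.262) / (88.6 + j204.5) = 0.01404 + j0.02699 A.
Step 6 — Convert to polar: |I| = 0.03042 A, ∠I = 62.5°.

I = 0.03042∠62.5° A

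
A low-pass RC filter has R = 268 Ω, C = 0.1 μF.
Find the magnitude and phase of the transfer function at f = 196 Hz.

Step 1 — Angular frequency: ω = 2π·196 = 1232 rad/s.
Step 2 — Transfer function: H(jω) = 1/(1 + jωRC).
Step 3 — Denominator: 1 + jωRC = 1 + j·1232·268·1e-07 = 1 + j0.033.
Step 4 — H = 0.9989 - j0.03297.
Step 5 — Magnitude: |H| = 0.9995 (-0.0 dB); phase: φ = -1.9°.

|H| = 0.9995 (-0.0 dB), φ = -1.9°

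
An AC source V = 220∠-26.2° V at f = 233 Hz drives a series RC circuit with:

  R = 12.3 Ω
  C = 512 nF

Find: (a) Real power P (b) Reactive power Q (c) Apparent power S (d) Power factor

Step 1 — Angular frequency: ω = 2π·f = 2π·233 = 1464 rad/s.
Step 2 — Component impedances:
  R: Z = R = 12.3 Ω
  C: Z = 1/(jωC) = -j/(ω·C) = 0 - j1334 Ω
Step 3 — Series combination: Z_total = R + C = 12.3 - j1334 Ω = 1334∠-89.5° Ω.
Step 4 — Source phasor: V = 220∠-26.2° V = 197.4 - j97.13 V.
Step 5 — Current: I = V / Z = 0.07416 + j0.1473 A = 0.1649∠63.3° A.
Step 6 — Complex power: S = V·I* = 0.3344 - j36.28 VA.
Step 7 — Real power: P = Re(S) = 0.3344 W.
Step 8 — Reactive power: Q = Im(S) = -36.28 VAR.
Step 9 — Apparent power: |S| = 36.28 VA.
Step 10 — Power factor: PF = P/|S| = 0.009219 (leading).

(a) P = 0.3344 W  (b) Q = -36.28 VAR  (c) S = 36.28 VA  (d) PF = 0.009219 (leading)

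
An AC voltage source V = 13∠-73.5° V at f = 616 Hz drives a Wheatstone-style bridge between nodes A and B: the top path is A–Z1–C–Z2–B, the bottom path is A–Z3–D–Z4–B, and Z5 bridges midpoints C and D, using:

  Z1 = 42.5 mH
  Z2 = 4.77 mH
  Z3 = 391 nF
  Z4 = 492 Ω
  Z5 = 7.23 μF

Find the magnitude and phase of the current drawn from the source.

Step 1 — Angular frequency: ω = 2π·f = 2π·616 = 3870 rad/s.
Step 2 — Component impedances:
  Z1: Z = jωL = j·3870·0.0425 = 0 + j164.5 Ω
  Z2: Z = jωL = j·3870·0.00477 = 0 + j18.46 Ω
  Z3: Z = 1/(jωC) = -j/(ω·C) = 0 - j660.8 Ω
  Z4: Z = R = 492 Ω
  Z5: Z = 1/(jωC) = -j/(ω·C) = 0 - j35.74 Ω
Step 3 — Bridge requires nodal analysis (the Z5 bridge couples midpoints C and D, so the two paths cannot be reduced to a simple series/parallel combination). Setting node B to ground and injecting 1 A at node A, the 3-node admittance system at A, C, D solves to V_A = Z_AB = 1.768 + j233.9 Ω = 233.9∠89.6° Ω.
Step 4 — Source phasor: V = 13∠-73.5° V = 3.692 - j12.46 V.
Step 5 — Ohm's law: I = V / Z_total = (3.692 - j12.46) / (1.768 + j233.9) = -0.05318 - j0.01619 A.
Step 6 — Convert to polar: |I| = 0.05559 A, ∠I = -163.1°.

I = 0.05559∠-163.1° A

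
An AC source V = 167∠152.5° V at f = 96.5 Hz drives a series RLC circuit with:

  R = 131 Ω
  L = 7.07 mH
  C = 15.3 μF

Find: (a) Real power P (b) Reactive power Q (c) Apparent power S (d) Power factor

Step 1 — Angular frequency: ω = 2π·f = 2π·96.5 = 606.3 rad/s.
Step 2 — Component impedances:
  R: Z = R = 131 Ω
  L: Z = jωL = j·606.3·0.00707 = 0 + j4.287 Ω
  C: Z = 1/(jωC) = -j/(ω·C) = 0 - j107.8 Ω
Step 3 — Series combination: Z_total = R + L + C = 131 - j103.5 Ω = 167∠-38.3° Ω.
Step 4 — Source phasor: V = 167∠152.5° V = -148.1 + j77.11 V.
Step 5 — Current: I = V / Z = -0.9825 - j0.1877 A = 1∠-169.2° A.
Step 6 — Complex power: S = V·I* = 131.1 - j103.6 VA.
Step 7 — Real power: P = Re(S) = 131.1 W.
Step 8 — Reactive power: Q = Im(S) = -103.6 VAR.
Step 9 — Apparent power: |S| = 167 VA.
Step 10 — Power factor: PF = P/|S| = 0.7846 (leading).

(a) P = 131.1 W  (b) Q = -103.6 VAR  (c) S = 167 VA  (d) PF = 0.7846 (leading)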